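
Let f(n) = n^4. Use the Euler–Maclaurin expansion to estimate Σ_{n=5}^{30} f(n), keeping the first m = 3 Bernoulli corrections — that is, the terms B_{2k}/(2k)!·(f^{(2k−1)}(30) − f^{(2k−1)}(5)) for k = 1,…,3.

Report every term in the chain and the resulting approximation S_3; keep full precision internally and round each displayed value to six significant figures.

The integral term ∫_5^30 x^4 dx = 4.85938e+06.
½[f(5) + f(30)] = ½[625.000 + 810000] = 405312.
Running total after boundary: 5.26469e+06.
Order-1 term: 1/12 · (108000 − 500.000) = 8958.33.
Partial sum through k=1: 5.27365e+06.
Order-2 term: −1/720 · (720.000 − 120.000) = -0.833333.
Partial sum through k=2: 5.27364e+06.
Order-3 term: 1/30240 · (0.00000 − 0.00000) = 0.00000.

S_3 ≈ 5.27364e+06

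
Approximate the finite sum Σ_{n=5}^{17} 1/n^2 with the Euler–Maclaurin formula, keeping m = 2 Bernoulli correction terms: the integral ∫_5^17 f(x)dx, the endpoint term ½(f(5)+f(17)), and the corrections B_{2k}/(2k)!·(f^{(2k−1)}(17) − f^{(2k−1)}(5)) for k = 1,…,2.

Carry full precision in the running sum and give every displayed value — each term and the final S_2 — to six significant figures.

Integral: ∫_5^17 1/x^2 dx = 0.141176.
Endpoint term: (f(5) + f(17))/2 = (0.0400000 + 0.00346021)/2 = 0.0217301.
Running total after boundary: 0.162907.
Correction k=1: B_{2}/2! · (f^{(1)}(17) − f^{(1)}(5)) = 1/12 · (-0.000407083 − (-0.0160000)) = 0.00129941.
After k=1: 0.164206.
Correction k=2: B_{4}/4! · (f^{(3)}(17) − f^{(3)}(5)) = −1/720 · (-1.69031e-05 − (-0.00768000)) = -1.06432e-05.

S_2 ≈ 0.164195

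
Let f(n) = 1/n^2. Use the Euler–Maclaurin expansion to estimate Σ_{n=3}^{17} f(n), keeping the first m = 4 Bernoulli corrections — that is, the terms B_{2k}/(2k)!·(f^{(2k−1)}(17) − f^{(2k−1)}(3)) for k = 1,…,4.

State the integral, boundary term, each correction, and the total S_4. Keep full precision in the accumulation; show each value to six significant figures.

S_4 ≈ 0.337806

Integral: ∫_3^17 1/x^2 dx = 0.274510.
½[f(3) + f(17)] = ½[0.111111 + 0.00346021] = 0.0572857.
So far: 0.331795.
Order-1 term: 1/12 · (-0.000407083 − (-0.0740741)) = 0.00613892.
Partial sum through k=1: 0.337934.
Order-2 term: −1/720 · (-1.69031e-05 − (-0.0987654)) = -0.000137151.
Partial sum through k=2: 0.337797.
Order-3 term: 1/30240 · (-1.75465e-06 − (-0.329218)) = 1.08868e-05.
Partial sum through k=3: 0.337808.
Order-4 term: −1/1209600 · (-3.40001e-07 − (-2.04847)) = -1.69351e-06.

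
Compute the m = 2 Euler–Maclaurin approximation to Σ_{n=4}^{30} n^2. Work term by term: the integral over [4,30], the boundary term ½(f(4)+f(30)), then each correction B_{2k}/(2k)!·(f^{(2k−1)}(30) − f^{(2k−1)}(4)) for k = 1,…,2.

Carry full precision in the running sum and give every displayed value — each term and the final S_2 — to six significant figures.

∫_4^30 x^2 dx evaluates to 8978.67.
Endpoint term: (f(4) + f(30))/2 = (16.0000 + 900.000)/2 = 458.000.
Integral + boundary = 9436.67.
Correction k=1: B_{2}/2! · (f^{(1)}(30) − f^{(1)}(4)) = 1/12 · (60.0000 − 8.00000) = 4.33333.
Running total after k=1: 9441.00.
Correction k=2: B_{4}/4! · (f^{(3)}(30) − f^{(3)}(4)) = −1/720 · (0.00000 − 0.00000) = 0.00000.

S_2 ≈ 9441.00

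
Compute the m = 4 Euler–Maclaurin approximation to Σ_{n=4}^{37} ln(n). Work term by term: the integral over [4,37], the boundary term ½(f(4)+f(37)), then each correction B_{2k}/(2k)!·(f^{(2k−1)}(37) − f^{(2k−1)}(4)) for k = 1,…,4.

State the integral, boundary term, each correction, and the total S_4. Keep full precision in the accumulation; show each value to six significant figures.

S_4 ≈ 97.5389

The integral term ∫_4^37 ln(x) dx = 95.0588.
Boundary: ½(f(4) + f(37)) = ½(1.38629 + 3.61092) = 2.49861.
Integral + boundary = 97.5574.
Order-1 term: 1/12 · (0.0270270 − 0.250000) = -0.0185811.
After k=1: 97.5388.
Order-2 term: −1/720 · (3.94843e-05 − 0.0312500) = 4.33479e-05.
After k=2: 97.5389.
Order-3 term: 1/30240 · (3.46101e-07 − 0.0234375) = -7.75038e-07.
After k=3: 97.5389.
Order-4 term: −1/1209600 · (7.58439e-09 − 0.0439453) = 3.63304e-08.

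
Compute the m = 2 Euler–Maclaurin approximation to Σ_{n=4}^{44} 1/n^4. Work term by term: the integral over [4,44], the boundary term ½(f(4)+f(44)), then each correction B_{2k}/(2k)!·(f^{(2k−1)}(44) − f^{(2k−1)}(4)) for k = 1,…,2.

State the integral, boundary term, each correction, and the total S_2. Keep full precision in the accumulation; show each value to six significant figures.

S_2 ≈ 0.00747302

The integral term ∫_4^44 1/x^4 dx = 0.00520442.
Boundary: ½(f(4) + f(44)) = ½(0.00390625 + 2.66802e-07) = 0.00195326.
So far: 0.00715768.
Order-1 term: 1/12 · (-2.42547e-08 − (-0.00390625)) = 0.000325519.
Running total after k=1: 0.00748320.
Order-2 term: −1/720 · (-3.75848e-10 − (-0.00732422)) = -1.01725e-05.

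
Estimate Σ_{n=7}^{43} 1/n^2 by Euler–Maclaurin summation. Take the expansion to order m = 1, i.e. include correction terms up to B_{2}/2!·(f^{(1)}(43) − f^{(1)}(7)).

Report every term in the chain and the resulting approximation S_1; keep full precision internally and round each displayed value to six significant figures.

S_1 ≈ 0.130560

Integral: ∫_7^43 1/x^2 dx = 0.119601.
Boundary: ½(f(7) + f(43)) = ½(0.0204082 + 0.000540833) = 0.0104745.
So far: 0.130076.
k=1: B_{2}/(2)! × [f^{(1)}(43) − f^{(1)}(7)] = 1/12 × (-2.51550e-05 − (-0.00583090)) = 0.000483812.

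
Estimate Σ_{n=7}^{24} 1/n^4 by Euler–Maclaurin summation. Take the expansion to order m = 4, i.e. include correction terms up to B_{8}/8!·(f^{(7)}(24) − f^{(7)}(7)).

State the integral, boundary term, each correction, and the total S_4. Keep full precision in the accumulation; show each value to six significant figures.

S_4 ≈ 0.00117705

Integral: ∫_7^24 1/x^4 dx = 0.000947705.
Endpoint term: (f(7) + f(24))/2 = (0.000416493 + 3.01408e-06)/2 = 0.000209754.
So far: 0.00115746.
k=1: B_{2}/(2)! × [f^{(1)}(24) − f^{(1)}(7)] = 1/12 × (-5.02347e-07 − (-0.000237996)) = 1.97911e-05.
Running total after k=1: 0.00117725.
k=2: B_{4}/(4)! × [f^{(3)}(24) − f^{(3)}(7)] = −1/720 × (-2.61639e-08 − (-0.000145712)) = -2.02341e-07.
Running total after k=2: 0.00117705.
k=3: B_{6}/(6)! × [f^{(5)}(24) − f^{(5)}(7)] = 1/30240 × (-2.54371e-09 − (-0.000166528)) = 5.50679e-09.
Running total after k=3: 0.00117705.
k=4: B_{8}/(8)! × [f^{(7)}(24) − f^{(7)}(7)] = −1/1209600 × (-3.97455e-10 − (-0.000305868)) = -2.52866e-10.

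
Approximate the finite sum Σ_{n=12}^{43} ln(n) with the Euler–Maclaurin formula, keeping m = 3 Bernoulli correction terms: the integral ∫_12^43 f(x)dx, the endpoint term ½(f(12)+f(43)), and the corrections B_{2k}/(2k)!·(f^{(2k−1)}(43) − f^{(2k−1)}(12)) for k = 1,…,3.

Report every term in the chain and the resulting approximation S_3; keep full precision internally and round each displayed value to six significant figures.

S_3 ≈ 104.031

The integral term ∫_12^43 ln(x) dx = 100.913.
Endpoint term: (f(12) + f(43))/2 = (2.48491 + 3.76120)/2 = 3.12305.
So far: 104.036.
Correction k=1: B_{2}/2! · (f^{(1)}(43) − f^{(1)}(12)) = 1/12 · (0.0232558 − 0.0833333) = -0.00500646.
Partial sum through k=1: 104.031.
Correction k=2: B_{4}/4! · (f^{(3)}(43) − f^{(3)}(12)) = −1/720 · (2.51550e-05 − 0.00115741) = 1.57257e-06.
Partial sum through k=2: 104.031.
Correction k=3: B_{6}/6! · (f^{(5)}(43) − f^{(5)}(12)) = 1/30240 · (1.63256e-07 − 9.64506e-05) = -3.18411e-09.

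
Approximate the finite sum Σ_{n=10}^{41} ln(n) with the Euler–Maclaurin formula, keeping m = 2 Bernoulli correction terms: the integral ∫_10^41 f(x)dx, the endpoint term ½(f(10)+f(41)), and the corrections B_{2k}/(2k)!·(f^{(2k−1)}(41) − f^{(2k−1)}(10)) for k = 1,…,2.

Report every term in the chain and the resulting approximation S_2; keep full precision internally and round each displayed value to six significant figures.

Integral: ∫_10^41 ln(x) dx = 98.2306.
½[f(10) + f(41)] = ½[2.30259 + 3.71357] = 3.00808.
Integral + boundary = 101.239.
Correction k=1: B_{2}/2! · (f^{(1)}(41) − f^{(1)}(10)) = 1/12 · (0.0243902 − 0.100000) = -0.00630081.
After k=1: 101.232.
Correction k=2: B_{4}/4! · (f^{(3)}(41) − f^{(3)}(10)) = −1/720 · (2.90187e-05 − 0.00200000) = 2.73747e-06.

S_2 ≈ 101.232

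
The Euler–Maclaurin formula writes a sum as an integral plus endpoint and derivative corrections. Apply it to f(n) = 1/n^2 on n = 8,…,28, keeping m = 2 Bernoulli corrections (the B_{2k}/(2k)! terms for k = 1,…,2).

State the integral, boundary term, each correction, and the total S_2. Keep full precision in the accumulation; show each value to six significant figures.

The integral term ∫_8^28 1/x^2 dx = 0.0892857.
Endpoint term: (f(8) + f(28))/2 = (0.0156250 + 0.00127551)/2 = 0.00845026.
So far: 0.0977360.
Correction k=1: B_{2}/2! · (f^{(1)}(28) − f^{(1)}(8)) = 1/12 · (-9.11079e-05 − (-0.00390625)) = 0.000317929.
Partial sum through k=1: 0.0980539.
Correction k=2: B_{4}/4! · (f^{(3)}(28) − f^{(3)}(8)) = −1/720 · (-1.39451e-06 − (-0.000732422)) = -1.01532e-06.

S_2 ≈ 0.0980529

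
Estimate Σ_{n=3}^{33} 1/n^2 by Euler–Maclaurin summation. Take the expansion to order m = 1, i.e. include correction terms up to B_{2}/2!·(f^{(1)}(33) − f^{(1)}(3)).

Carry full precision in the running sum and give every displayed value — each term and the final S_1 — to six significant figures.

S_1 ≈ 0.365213

∫_3^33 1/x^2 dx evaluates to 0.303030.
Boundary: ½(f(3) + f(33)) = ½(0.111111 + 0.000918274) = 0.0560147.
So far: 0.359045.
Correction k=1: B_{2}/2! · (f^{(1)}(33) − f^{(1)}(3)) = 1/12 · (-5.56529e-05 − (-0.0740741)) = 0.00616820.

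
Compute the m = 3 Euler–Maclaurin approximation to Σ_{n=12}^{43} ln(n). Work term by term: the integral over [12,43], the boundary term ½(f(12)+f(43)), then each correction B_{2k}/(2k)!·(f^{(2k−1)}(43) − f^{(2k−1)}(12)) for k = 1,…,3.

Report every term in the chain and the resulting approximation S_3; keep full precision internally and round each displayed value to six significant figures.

S_3 ≈ 104.031

∫_12^43 ln(x) dx evaluates to 100.913.
½[f(12) + f(43)] = ½[2.48491 + 3.76120] = 3.12305.
So far: 104.036.
Order-1 term: 1/12 · (0.0232558 − 0.0833333) = -0.00500646.
Partial sum through k=1: 104.031.
Order-2 term: −1/720 · (2.51550e-05 − 0.00115741) = 1.57257e-06.
Partial sum through k=2: 104.031.
Order-3 term: 1/30240 · (1.63256e-07 − 9.64506e-05) = -3.18411e-09.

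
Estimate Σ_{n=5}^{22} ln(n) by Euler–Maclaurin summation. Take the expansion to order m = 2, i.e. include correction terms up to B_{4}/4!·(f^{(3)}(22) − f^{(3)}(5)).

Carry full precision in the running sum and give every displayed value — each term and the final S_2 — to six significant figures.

The integral term ∫_5^22 ln(x) dx = 42.9557.
Boundary: ½(f(5) + f(22)) = ½(1.60944 + 3.09104) = 2.35024.
So far: 45.3060.
Correction k=1: B_{2}/2! · (f^{(1)}(22) − f^{(1)}(5)) = 1/12 · (0.0454545 − 0.200000) = -0.0128788.
After k=1: 45.2931.
Correction k=2: B_{4}/4! · (f^{(3)}(22) − f^{(3)}(5)) = −1/720 · (0.000187829 − 0.0160000) = 2.19613e-05.

S_2 ≈ 45.2931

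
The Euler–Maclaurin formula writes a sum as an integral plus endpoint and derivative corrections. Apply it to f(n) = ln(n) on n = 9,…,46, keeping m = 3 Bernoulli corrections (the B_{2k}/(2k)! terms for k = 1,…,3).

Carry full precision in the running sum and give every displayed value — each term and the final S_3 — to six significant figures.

Integral: ∫_9^46 ln(x) dx = 119.342.
Boundary: ½(f(9) + f(46)) = ½(2.19722 + 3.82864) = 3.01293.
So far: 122.355.
Order-1 term: 1/12 · (0.0217391 − 0.111111) = -0.00744767.
Partial sum through k=1: 122.348.
Order-2 term: −1/720 · (2.05474e-05 − 0.00274348) = 3.78186e-06.
Partial sum through k=2: 122.348.
Order-3 term: 1/30240 · (1.16526e-07 − 0.000406442) = -1.34367e-08.

S_3 ≈ 122.348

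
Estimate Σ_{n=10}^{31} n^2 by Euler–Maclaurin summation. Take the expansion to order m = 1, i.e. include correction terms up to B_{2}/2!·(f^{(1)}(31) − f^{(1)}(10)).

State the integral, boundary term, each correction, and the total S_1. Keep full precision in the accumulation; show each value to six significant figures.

S_1 ≈ 10131.0

The integral term ∫_10^31 x^2 dx = 9597.00.
Boundary: ½(f(10) + f(31)) = ½(100.000 + 961.000) = 530.500.
Integral + boundary = 10127.5.
Correction k=1: B_{2}/2! · (f^{(1)}(31) − f^{(1)}(10)) = 1/12 · (62.0000 − 20.0000) = 3.50000.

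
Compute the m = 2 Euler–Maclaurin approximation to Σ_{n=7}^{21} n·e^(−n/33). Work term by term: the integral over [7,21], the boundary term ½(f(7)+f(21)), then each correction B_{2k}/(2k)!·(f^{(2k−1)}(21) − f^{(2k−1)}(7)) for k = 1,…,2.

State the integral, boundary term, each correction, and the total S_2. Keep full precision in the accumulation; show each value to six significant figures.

S_2 ≈ 132.997

Integral: ∫_7^21 x·e^(−x/33) dx = 124.646.
Boundary: ½(f(7) + f(21)) = ½(5.66207 + 11.1135) = 8.38777.
Integral + boundary = 133.034.
Order-1 term: 1/12 · (0.192441 − 0.637289) = -0.0370706.
Partial sum through k=1: 132.997.
Order-2 term: −1/720 · (0.00114864 − 0.00207073) = 1.28068e-06.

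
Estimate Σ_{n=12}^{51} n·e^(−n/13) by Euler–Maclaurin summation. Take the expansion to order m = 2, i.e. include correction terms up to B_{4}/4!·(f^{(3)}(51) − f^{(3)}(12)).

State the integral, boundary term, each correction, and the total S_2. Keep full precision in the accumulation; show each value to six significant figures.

S_2 ≈ 115.545

∫_12^51 x·e^(−x/13) dx evaluates to 112.664.
½[f(12) + f(51)] = ½[4.76754 + 1.00879] = 2.88816.
Integral + boundary = 115.552.
k=1: B_{2}/(2)! × [f^{(1)}(51) − f^{(1)}(12)] = 1/12 × (-0.0578189 − 0.0305611) = -0.00736500.
Running total after k=1: 115.545.
k=2: B_{4}/(4)! × [f^{(3)}(51) − f^{(3)}(12)] = −1/720 × (-0.000108039 − 0.00488255) = 6.93137e-06.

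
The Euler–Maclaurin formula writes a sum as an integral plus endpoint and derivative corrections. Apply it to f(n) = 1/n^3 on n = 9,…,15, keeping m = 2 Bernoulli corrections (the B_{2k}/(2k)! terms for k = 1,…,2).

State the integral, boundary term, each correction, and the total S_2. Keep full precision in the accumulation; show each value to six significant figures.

S_2 ≈ 0.00481765

The integral term ∫_9^15 1/x^3 dx = 0.00395062.
Boundary: ½(f(9) + f(15)) = ½(0.00137174 + 0.000296296) = 0.000834019.
Integral + boundary = 0.00478464.
k=1: B_{2}/(2)! × [f^{(1)}(15) − f^{(1)}(9)] = 1/12 × (-5.92593e-05 − (-0.000457247)) = 3.31657e-05.
After k=1: 0.00481780.
k=2: B_{4}/(4)! × [f^{(3)}(15) − f^{(3)}(9)] = −1/720 × (-5.26749e-06 − (-0.000112901)) = -1.49490e-07.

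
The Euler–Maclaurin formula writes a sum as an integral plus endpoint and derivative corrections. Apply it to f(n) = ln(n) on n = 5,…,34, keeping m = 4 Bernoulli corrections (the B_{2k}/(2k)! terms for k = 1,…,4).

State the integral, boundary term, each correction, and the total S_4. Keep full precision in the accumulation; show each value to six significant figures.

Integral: ∫_5^34 ln(x) dx = 82.8491.
½[f(5) + f(34)] = ½[1.60944 + 3.52636] = 2.56790.
Running total after boundary: 85.4170.
Order-1 term: 1/12 · (0.0294118 − 0.200000) = -0.0142157.
Partial sum through k=1: 85.4028.
Order-2 term: −1/720 · (5.08854e-05 − 0.0160000) = 2.21515e-05.
Partial sum through k=2: 85.4028.
Order-3 term: 1/30240 · (5.28222e-07 − 0.00768000) = -2.53951e-07.
Partial sum through k=3: 85.4028.
Order-4 term: −1/1209600 · (1.37082e-08 − 0.00921600) = 7.61904e-09.

S_4 ≈ 85.4028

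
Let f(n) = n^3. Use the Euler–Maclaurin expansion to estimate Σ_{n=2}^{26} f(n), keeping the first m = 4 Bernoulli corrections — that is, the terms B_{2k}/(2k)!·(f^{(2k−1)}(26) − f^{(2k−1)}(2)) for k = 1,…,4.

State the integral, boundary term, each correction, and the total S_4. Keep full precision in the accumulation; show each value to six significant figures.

∫_2^26 x^3 dx evaluates to 114240.
½[f(2) + f(26)] = ½[8.00000 + 17576.0] = 8792.00.
Integral + boundary = 123032.
Correction k=1: B_{2}/2! · (f^{(1)}(26) − f^{(1)}(2)) = 1/12 · (2028.00 − 12.0000) = 168.000.
After k=1: 123200.
Correction k=2: B_{4}/4! · (f^{(3)}(26) − f^{(3)}(2)) = −1/720 · (6.00000 − 6.00000) = 0.00000.
After k=2: 123200.
Correction k=3: B_{6}/6! · (f^{(5)}(26) − f^{(5)}(2)) = 1/30240 · (0.00000 − 0.00000) = 0.00000.
After k=3: 123200.
Correction k=4: B_{8}/8! · (f^{(7)}(26) − f^{(7)}(2)) = −1/1209600 · (0.00000 − 0.00000) = 0.00000.

S_4 ≈ 123200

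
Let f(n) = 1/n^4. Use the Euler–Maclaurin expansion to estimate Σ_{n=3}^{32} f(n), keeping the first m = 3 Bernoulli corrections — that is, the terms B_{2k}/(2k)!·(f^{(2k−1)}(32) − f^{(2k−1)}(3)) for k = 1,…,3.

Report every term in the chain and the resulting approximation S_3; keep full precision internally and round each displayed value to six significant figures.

Integral: ∫_3^32 1/x^4 dx = 0.0123355.
½[f(3) + f(32)] = ½[0.0123457 + 9.53674e-07] = 0.00617332.
So far: 0.0185088.
k=1: B_{2}/(2)! × [f^{(1)}(32) − f^{(1)}(3)] = 1/12 × (-1.19209e-07 − (-0.0164609)) = 0.00137173.
Partial sum through k=1: 0.0198806.
k=2: B_{4}/(4)! × [f^{(3)}(32) − f^{(3)}(3)] = −1/720 × (-3.49246e-09 − (-0.0548697)) = -7.62079e-05.
Partial sum through k=2: 0.0198043.
k=3: B_{6}/(6)! × [f^{(5)}(32) − f^{(5)}(3)] = 1/30240 × (-1.90994e-10 − (-0.341411)) = 1.12901e-05.

S_3 ≈ 0.0198156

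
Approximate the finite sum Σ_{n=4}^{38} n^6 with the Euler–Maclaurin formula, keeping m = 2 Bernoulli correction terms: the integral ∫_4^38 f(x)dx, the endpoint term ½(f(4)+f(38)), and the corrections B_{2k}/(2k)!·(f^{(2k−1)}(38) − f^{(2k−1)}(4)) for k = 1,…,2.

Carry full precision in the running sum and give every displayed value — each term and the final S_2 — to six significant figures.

S_2 ≈ 1.78902e+10

Integral: ∫_4^38 x^6 dx = 1.63451e+10.
½[f(4) + f(38)] = ½[4096.00 + 3.01094e+09] = 1.50547e+09.
So far: 1.78506e+10.
Order-1 term: 1/12 · (4.75411e+08 − 6144.00) = 3.96171e+07.
Running total after k=1: 1.78902e+10.
Order-2 term: −1/720 · (6.58464e+06 − 7680.00) = -9134.67.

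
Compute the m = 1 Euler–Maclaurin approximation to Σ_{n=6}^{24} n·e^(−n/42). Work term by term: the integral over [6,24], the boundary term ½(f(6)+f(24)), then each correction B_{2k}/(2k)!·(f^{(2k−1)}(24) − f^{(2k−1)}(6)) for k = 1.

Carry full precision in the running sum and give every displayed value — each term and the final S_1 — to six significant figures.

The integral term ∫_6^24 x·e^(−x/42) dx = 182.227.
½[f(6) + f(24)] = ½[5.20127 + 13.5532] = 9.37725.
Integral + boundary = 191.604.
Order-1 term: 1/12 · (0.242022 − 0.743038) = -0.0417513.

S_1 ≈ 191.563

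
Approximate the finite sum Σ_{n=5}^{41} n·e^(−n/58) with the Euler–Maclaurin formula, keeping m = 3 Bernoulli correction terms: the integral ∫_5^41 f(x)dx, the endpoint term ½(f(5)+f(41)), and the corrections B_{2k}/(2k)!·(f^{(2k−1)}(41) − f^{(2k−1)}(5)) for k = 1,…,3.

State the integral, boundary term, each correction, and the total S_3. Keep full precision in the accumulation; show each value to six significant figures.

∫_5^41 x·e^(−x/58) dx evaluates to 520.400.
Boundary: ½(f(5) + f(41)) = ½(4.58702 + 20.2201) = 12.4035.
Integral + boundary = 532.804.
Correction k=1: B_{2}/2! · (f^{(1)}(41) − f^{(1)}(5)) = 1/12 · (0.144551 − 0.838318) = -0.0578139.
After k=1: 532.746.
Correction k=2: B_{4}/4! · (f^{(3)}(41) − f^{(3)}(5)) = −1/720 · (0.000336176 − 0.000794627) = 6.36738e-07.
After k=2: 532.746.
Correction k=3: B_{6}/6! · (f^{(5)}(41) − f^{(5)}(5)) = 1/30240 · (1.87093e-07 − 3.98351e-07) = -6.98603e-12.

S_3 ≈ 532.746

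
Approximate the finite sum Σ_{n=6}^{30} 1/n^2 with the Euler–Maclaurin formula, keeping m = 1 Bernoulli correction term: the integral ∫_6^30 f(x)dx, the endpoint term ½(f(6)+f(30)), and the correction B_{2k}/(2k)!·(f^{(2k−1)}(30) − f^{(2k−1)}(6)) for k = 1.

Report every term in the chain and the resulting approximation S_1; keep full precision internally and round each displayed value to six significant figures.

S_1 ≈ 0.148543

Integral: ∫_6^30 1/x^2 dx = 0.133333.
Endpoint term: (f(6) + f(30))/2 = (0.0277778 + 0.00111111)/2 = 0.0144444.
Running total after boundary: 0.147778.
Order-1 term: 1/12 · (-7.40741e-05 − (-0.00925926)) = 0.000765432.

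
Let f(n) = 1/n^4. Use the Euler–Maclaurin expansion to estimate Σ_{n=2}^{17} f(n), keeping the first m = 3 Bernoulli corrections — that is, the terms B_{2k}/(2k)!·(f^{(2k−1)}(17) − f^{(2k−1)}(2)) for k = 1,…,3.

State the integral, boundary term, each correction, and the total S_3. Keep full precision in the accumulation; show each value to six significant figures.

S_3 ≈ 0.0824032

Integral: ∫_2^17 1/x^4 dx = 0.0415988.
Boundary: ½(f(2) + f(17)) = ½(0.0625000 + 1.19730e-05) = 0.0312560.
Integral + boundary = 0.0728548.
Order-1 term: 1/12 · (-2.81719e-06 − (-0.125000)) = 0.0104164.
Partial sum through k=1: 0.0832712.
Order-2 term: −1/720 · (-2.92441e-07 − (-0.937500)) = -0.00130208.
Partial sum through k=2: 0.0819692.
Order-3 term: 1/30240 · (-5.66668e-08 − (-13.1250)) = 0.000434028.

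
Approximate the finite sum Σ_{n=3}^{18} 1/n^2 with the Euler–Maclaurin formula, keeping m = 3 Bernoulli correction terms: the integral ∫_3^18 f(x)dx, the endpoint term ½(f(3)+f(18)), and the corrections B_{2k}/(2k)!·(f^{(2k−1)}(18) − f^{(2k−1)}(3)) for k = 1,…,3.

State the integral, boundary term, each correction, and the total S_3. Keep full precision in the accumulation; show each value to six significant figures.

S_3 ≈ 0.340895

Integral: ∫_3^18 1/x^2 dx = 0.277778.
Boundary: ½(f(3) + f(18)) = ½(0.111111 + 0.00308642) = 0.0570988.
So far: 0.334877.
Correction k=1: B_{2}/2! · (f^{(1)}(18) − f^{(1)}(3)) = 1/12 · (-0.000342936 − (-0.0740741)) = 0.00614426.
Running total after k=1: 0.341021.
Correction k=2: B_{4}/4! · (f^{(3)}(18) − f^{(3)}(3)) = −1/720 · (-1.27013e-05 − (-0.0987654)) = -0.000137157.
Running total after k=2: 0.340884.
Correction k=3: B_{6}/6! · (f^{(5)}(18) − f^{(5)}(3)) = 1/30240 · (-1.17605e-06 − (-0.329218)) = 1.08868e-05.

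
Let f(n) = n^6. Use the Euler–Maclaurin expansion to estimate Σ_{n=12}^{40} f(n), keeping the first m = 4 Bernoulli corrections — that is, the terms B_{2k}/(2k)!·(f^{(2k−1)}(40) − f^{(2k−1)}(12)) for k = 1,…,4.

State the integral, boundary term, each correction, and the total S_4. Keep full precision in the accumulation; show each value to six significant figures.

∫_12^40 x^6 dx evaluates to 2.34006e+10.
½[f(12) + f(40)] = ½[2.98598e+06 + 4.09600e+09] = 2.04949e+09.
Running total after boundary: 2.54501e+10.
Order-1 term: 1/12 · (6.14400e+08 − 1.49299e+06) = 5.10756e+07.
Partial sum through k=1: 2.55012e+10.
Order-2 term: −1/720 · (7.68000e+06 − 207360) = -10378.7.
Partial sum through k=2: 2.55012e+10.
Order-3 term: 1/30240 · (28800.0 − 8640.00) = 0.666667.
Partial sum through k=3: 2.55012e+10.
Order-4 term: −1/1209600 · (0.00000 − 0.00000) = 0.00000.

S_4 ≈ 2.55012e+10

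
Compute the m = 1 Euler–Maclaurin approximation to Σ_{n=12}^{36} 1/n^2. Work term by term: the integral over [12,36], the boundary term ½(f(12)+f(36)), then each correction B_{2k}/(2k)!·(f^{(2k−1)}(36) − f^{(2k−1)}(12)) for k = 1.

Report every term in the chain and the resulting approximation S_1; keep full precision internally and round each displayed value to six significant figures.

S_1 ≈ 0.0595065

The integral term ∫_12^36 1/x^2 dx = 0.0555556.
½[f(12) + f(36)] = ½[0.00694444 + 0.000771605] = 0.00385802.
Integral + boundary = 0.0594136.
Order-1 term: 1/12 · (-4.28669e-05 − (-0.00115741)) = 9.28784e-05.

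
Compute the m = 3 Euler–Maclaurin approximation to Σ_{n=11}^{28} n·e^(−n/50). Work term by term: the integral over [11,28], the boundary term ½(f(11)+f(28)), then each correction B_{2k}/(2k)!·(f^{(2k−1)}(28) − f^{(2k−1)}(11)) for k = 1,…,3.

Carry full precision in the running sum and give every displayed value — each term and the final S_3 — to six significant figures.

∫_11^28 x·e^(−x/50) dx evaluates to 219.967.
Boundary: ½(f(11) + f(28)) = ½(8.82771 + 15.9939) = 12.4108.
So far: 232.378.
k=1: B_{2}/(2)! × [f^{(1)}(28) − f^{(1)}(11)] = 1/12 × (0.251332 − 0.625965) = -0.0312194.
After k=1: 232.347.
k=2: B_{4}/(4)! × [f^{(3)}(28) − f^{(3)}(11)] = −1/720 × (0.000557500 − 0.000892401) = 4.65140e-07.
After k=2: 232.347.
k=3: B_{6}/(6)! × [f^{(5)}(28) − f^{(5)}(11)] = 1/30240 × (4.05787e-07 − 6.13766e-07) = -6.87763e-12.

S_3 ≈ 232.347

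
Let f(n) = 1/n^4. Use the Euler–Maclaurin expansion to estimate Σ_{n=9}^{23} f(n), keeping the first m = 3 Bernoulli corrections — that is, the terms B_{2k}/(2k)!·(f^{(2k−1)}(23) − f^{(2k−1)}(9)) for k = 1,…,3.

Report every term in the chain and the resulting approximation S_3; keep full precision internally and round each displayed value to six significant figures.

Integral: ∫_9^23 1/x^4 dx = 0.000429851.
Endpoint term: (f(9) + f(23))/2 = (0.000152416 + 3.57346e-06)/2 = 7.79946e-05.
Running total after boundary: 0.000507845.
Order-1 term: 1/12 · (-6.21471e-07 − (-6.77404e-05)) = 5.59324e-06.
Running total after k=1: 0.000513439.
Order-2 term: −1/720 · (-3.52441e-08 − (-2.50890e-05)) = -3.47969e-08.
Running total after k=2: 0.000513404.
Order-3 term: 1/30240 · (-3.73094e-09 − (-1.73455e-05)) = 5.73471e-10.

S_3 ≈ 0.000513405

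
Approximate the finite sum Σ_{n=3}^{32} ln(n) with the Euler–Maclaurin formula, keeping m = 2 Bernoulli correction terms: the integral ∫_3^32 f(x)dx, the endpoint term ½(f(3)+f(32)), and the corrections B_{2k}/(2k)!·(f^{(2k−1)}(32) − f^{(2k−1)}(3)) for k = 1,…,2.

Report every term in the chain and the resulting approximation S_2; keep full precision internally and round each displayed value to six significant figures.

S_2 ≈ 80.8648

∫_3^32 ln(x) dx evaluates to 78.6077.
½[f(3) + f(32)] = ½[1.09861 + 3.46574] = 2.28217.
Integral + boundary = 80.8899.
Order-1 term: 1/12 · (0.0312500 − 0.333333) = -0.0251736.
Running total after k=1: 80.8647.
Order-2 term: −1/720 · (6.10352e-05 − 0.0740741) = 0.000102796.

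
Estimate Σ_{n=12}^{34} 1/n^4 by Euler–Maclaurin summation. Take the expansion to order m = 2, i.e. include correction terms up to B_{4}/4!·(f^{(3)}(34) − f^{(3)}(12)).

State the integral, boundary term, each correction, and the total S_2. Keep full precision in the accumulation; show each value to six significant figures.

S_2 ≈ 0.000210235

Integral: ∫_12^34 1/x^4 dx = 0.000184420.
½[f(12) + f(34)] = ½[4.82253e-05 + 7.48315e-07] = 2.44868e-05.
Integral + boundary = 0.000208907.
Correction k=1: B_{2}/2! · (f^{(1)}(34) − f^{(1)}(12)) = 1/12 · (-8.80370e-08 − (-1.60751e-05)) = 1.33226e-06.
Running total after k=1: 0.000210239.
Correction k=2: B_{4}/4! · (f^{(3)}(34) − f^{(3)}(12)) = −1/720 · (-2.28470e-09 − (-3.34898e-06)) = -4.64819e-09.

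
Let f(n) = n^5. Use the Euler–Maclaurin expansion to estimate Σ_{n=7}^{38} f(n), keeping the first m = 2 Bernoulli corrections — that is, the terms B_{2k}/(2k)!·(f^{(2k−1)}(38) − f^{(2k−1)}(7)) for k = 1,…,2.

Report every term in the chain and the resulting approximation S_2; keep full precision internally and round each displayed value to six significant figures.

S_2 ≈ 5.42297e+08

∫_7^38 x^5 dx evaluates to 5.01803e+08.
Endpoint term: (f(7) + f(38))/2 = (16807.0 + 7.92352e+07)/2 = 3.96260e+07.
Integral + boundary = 5.41429e+08.
Correction k=1: B_{2}/2! · (f^{(1)}(38) − f^{(1)}(7)) = 1/12 · (1.04257e+07 − 12005.0) = 867806.
Running total after k=1: 5.42297e+08.
Correction k=2: B_{4}/4! · (f^{(3)}(38) − f^{(3)}(7)) = −1/720 · (86640.0 − 2940.00) = -116.250.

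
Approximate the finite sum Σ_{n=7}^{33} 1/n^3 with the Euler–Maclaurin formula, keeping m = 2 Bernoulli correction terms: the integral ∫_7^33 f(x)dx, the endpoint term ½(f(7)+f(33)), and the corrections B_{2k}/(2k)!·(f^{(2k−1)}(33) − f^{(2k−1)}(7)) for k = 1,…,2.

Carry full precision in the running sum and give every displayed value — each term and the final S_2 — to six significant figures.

S_2 ≈ 0.0113198

The integral term ∫_7^33 1/x^3 dx = 0.00974494.
½[f(7) + f(33)] = ½[0.00291545 + 2.78265e-05] = 0.00147164.
So far: 0.0112166.
Order-1 term: 1/12 · (-2.52968e-06 − (-0.00124948)) = 0.000103912.
After k=1: 0.0113205.
Order-2 term: −1/720 · (-4.64588e-08 − (-0.000509992)) = -7.08257e-07.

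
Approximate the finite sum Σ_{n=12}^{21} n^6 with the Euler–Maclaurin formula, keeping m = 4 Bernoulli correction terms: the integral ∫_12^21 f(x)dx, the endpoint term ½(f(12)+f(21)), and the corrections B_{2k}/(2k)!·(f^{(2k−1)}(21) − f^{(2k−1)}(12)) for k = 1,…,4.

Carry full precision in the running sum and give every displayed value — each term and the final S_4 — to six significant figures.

S_4 ≈ 2.98472e+08

Integral: ∫_12^21 x^6 dx = 2.52180e+08.
½[f(12) + f(21)] = ½[2.98598e+06 + 8.57661e+07] = 4.43761e+07.
Running total after boundary: 2.96556e+08.
Order-1 term: 1/12 · (2.45046e+07 − 1.49299e+06) = 1.91763e+06.
Running total after k=1: 2.98473e+08.
Order-2 term: −1/720 · (1.11132e+06 − 207360) = -1255.50.
Running total after k=2: 2.98472e+08.
Order-3 term: 1/30240 · (15120.0 − 8640.00) = 0.214286.
Running total after k=3: 2.98472e+08.
Order-4 term: −1/1209600 · (0.00000 − 0.00000) = 0.00000.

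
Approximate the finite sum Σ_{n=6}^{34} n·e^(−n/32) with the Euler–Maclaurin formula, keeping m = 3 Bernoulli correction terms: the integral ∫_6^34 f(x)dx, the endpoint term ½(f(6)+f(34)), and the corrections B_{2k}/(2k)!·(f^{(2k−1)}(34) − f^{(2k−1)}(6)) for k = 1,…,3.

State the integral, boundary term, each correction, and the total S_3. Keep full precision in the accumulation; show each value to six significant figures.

The integral term ∫_6^34 x·e^(−x/32) dx = 278.212.
Boundary: ½(f(6) + f(34)) = ½(4.97417 + 11.7501) = 8.36213.
Integral + boundary = 286.574.
Order-1 term: 1/12 · (-0.0215994 − 0.673586) = -0.0579321.
Running total after k=1: 286.516.
Order-2 term: −1/720 · (0.000653889 − 0.00227700) = 2.25432e-06.
Running total after k=2: 286.516.
Order-3 term: 1/30240 · (1.29773e-06 − 3.80488e-06) = -8.29085e-11.

S_3 ≈ 286.516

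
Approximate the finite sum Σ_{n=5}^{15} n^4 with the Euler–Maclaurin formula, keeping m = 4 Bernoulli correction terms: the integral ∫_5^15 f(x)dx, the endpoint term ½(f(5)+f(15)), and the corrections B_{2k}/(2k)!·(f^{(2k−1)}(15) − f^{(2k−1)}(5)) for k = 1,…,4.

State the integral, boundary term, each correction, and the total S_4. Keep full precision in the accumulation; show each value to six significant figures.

S_4 ≈ 177958

Integral: ∫_5^15 x^4 dx = 151250.
½[f(5) + f(15)] = ½[625.000 + 50625.0] = 25625.0.
So far: 176875.
Order-1 term: 1/12 · (13500.0 − 500.000) = 1083.33.
Partial sum through k=1: 177958.
Order-2 term: −1/720 · (360.000 − 120.000) = -0.333333.
Partial sum through k=2: 177958.
Order-3 term: 1/30240 · (0.00000 − 0.00000) = 0.00000.
Partial sum through k=3: 177958.
Order-4 term: −1/1209600 · (0.00000 − 0.00000) = 0.00000.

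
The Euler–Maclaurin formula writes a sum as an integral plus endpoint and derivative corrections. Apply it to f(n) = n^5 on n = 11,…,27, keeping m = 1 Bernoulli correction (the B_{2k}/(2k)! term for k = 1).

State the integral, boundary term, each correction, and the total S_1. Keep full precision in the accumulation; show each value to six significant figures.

S_1 ≈ 7.17451e+07

∫_11^27 x^5 dx evaluates to 6.42748e+07.
½[f(11) + f(27)] = ½[161051 + 1.43489e+07] = 7.25498e+06.
Running total after boundary: 7.15298e+07.
Correction k=1: B_{2}/2! · (f^{(1)}(27) − f^{(1)}(11)) = 1/12 · (2.65720e+06 − 73205.0) = 215333.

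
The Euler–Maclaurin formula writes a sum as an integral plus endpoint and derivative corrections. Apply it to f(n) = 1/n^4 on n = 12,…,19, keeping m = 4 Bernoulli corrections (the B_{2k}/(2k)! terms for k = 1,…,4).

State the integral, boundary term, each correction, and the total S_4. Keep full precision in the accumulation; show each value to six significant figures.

S_4 ≈ 0.000173453

∫_12^19 1/x^4 dx evaluates to 0.000144303.
Endpoint term: (f(12) + f(19))/2 = (4.82253e-05 + 7.67336e-06)/2 = 2.79493e-05.
So far: 0.000172253.
k=1: B_{2}/(2)! × [f^{(1)}(19) − f^{(1)}(12)] = 1/12 × (-1.61544e-06 − (-1.60751e-05)) = 1.20497e-06.
Partial sum through k=1: 0.000173458.
k=2: B_{4}/(4)! × [f^{(3)}(19) − f^{(3)}(12)] = −1/720 × (-1.34247e-07 − (-3.34898e-06)) = -4.46491e-09.
Partial sum through k=2: 0.000173453.
k=3: B_{6}/(6)! × [f^{(5)}(19) − f^{(5)}(12)] = 1/30240 × (-2.08251e-08 − (-1.30238e-06)) = 4.23795e-11.
Partial sum through k=3: 0.000173453.
k=4: B_{8}/(8)! × [f^{(7)}(19) − f^{(7)}(12)] = −1/1209600 × (-5.19185e-09 − (-8.13988e-07)) = -6.68648e-13.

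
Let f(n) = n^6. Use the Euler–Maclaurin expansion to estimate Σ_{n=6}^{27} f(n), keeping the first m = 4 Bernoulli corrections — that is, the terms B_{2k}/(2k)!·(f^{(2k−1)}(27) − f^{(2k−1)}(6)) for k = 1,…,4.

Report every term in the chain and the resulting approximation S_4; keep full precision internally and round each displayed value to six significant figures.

∫_6^27 x^6 dx evaluates to 1.49430e+09.
Endpoint term: (f(6) + f(27))/2 = (46656.0 + 3.87420e+08)/2 = 1.93734e+08.
So far: 1.68803e+09.
Order-1 term: 1/12 · (8.60934e+07 − 46656.0) = 7.17057e+06.
After k=1: 1.69520e+09.
Order-2 term: −1/720 · (2.36196e+06 − 25920.0) = -3244.50.
After k=2: 1.69520e+09.
Order-3 term: 1/30240 · (19440.0 − 4320.00) = 0.500000.
After k=3: 1.69520e+09.
Order-4 term: −1/1209600 · (0.00000 − 0.00000) = 0.00000.

S_4 ≈ 1.69520e+09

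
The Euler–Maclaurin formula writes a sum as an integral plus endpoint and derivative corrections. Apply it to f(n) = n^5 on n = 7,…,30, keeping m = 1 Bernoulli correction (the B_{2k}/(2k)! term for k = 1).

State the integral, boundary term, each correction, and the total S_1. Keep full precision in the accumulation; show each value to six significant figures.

S_1 ≈ 1.33975e+08

Integral: ∫_7^30 x^5 dx = 1.21480e+08.
Boundary: ½(f(7) + f(30)) = ½(16807.0 + 2.43000e+07) = 1.21584e+07.
So far: 1.33639e+08.
k=1: B_{2}/(2)! × [f^{(1)}(30) − f^{(1)}(7)] = 1/12 × (4.05000e+06 − 12005.0) = 336500.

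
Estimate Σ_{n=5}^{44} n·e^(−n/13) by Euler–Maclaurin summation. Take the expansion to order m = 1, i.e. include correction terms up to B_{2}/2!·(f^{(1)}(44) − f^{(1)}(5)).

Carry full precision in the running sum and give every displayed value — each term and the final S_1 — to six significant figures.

S_1 ≈ 136.579

∫_5^44 x·e^(−x/13) dx evaluates to 134.174.
Endpoint term: (f(5) + f(44))/2 = (3.40356 + 1.49119)/2 = 2.44738.
So far: 136.621.
Correction k=1: B_{2}/2! · (f^{(1)}(44) − f^{(1)}(5)) = 1/12 · (-0.0808162 − 0.418900) = -0.0416430.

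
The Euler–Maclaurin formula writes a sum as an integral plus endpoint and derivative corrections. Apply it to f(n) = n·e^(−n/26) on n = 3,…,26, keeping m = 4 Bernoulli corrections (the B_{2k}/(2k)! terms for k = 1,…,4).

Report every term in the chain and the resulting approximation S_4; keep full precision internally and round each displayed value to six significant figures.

Integral: ∫_3^26 x·e^(−x/26) dx = 174.459.
Boundary: ½(f(3) + f(26)) = ½(2.67307 + 9.56487) = 6.11897.
Integral + boundary = 180.578.
Correction k=1: B_{2}/2! · (f^{(1)}(26) − f^{(1)}(3)) = 1/12 · (0.00000 − 0.788213) = -0.0656844.
Partial sum through k=1: 180.512.
Correction k=2: B_{4}/4! · (f^{(3)}(26) − f^{(3)}(3)) = −1/720 · (0.00108840 − 0.00380216) = 3.76911e-06.
Partial sum through k=2: 180.512.
Correction k=3: B_{6}/6! · (f^{(5)}(26) − f^{(5)}(3)) = 1/30240 · (3.22012e-06 − 9.52415e-06) = -2.08466e-10.
Partial sum through k=3: 180.512.
Correction k=4: B_{8}/8! · (f^{(7)}(26) − f^{(7)}(3)) = −1/1209600 · (7.14524e-09 − 1.98577e-08) = 1.05096e-14.

S_4 ≈ 180.512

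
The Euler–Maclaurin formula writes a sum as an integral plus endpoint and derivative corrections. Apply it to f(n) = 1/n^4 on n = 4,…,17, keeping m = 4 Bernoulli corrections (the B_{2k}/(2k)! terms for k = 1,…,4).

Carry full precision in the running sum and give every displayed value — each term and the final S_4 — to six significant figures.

S_4 ≈ 0.00741544

Integral: ∫_4^17 1/x^4 dx = 0.00514049.
Boundary: ½(f(4) + f(17)) = ½(0.00390625 + 1.19730e-05) = 0.00195911.
So far: 0.00709960.
k=1: B_{2}/(2)! × [f^{(1)}(17) − f^{(1)}(4)] = 1/12 × (-2.81719e-06 − (-0.00390625)) = 0.000325286.
Partial sum through k=1: 0.00742488.
k=2: B_{4}/(4)! × [f^{(3)}(17) − f^{(3)}(4)] = −1/720 × (-2.92441e-07 − (-0.00732422)) = -1.01721e-05.
Partial sum through k=2: 0.00741471.
k=3: B_{6}/(6)! × [f^{(5)}(17) − f^{(5)}(4)] = 1/30240 × (-5.66668e-08 − (-0.0256348)) = 8.47709e-07.
Partial sum through k=3: 0.00741556.
k=4: B_{8}/(8)! × [f^{(7)}(17) − f^{(7)}(4)] = −1/1209600 × (-1.76471e-08 − (-0.144196)) = -1.19209e-07.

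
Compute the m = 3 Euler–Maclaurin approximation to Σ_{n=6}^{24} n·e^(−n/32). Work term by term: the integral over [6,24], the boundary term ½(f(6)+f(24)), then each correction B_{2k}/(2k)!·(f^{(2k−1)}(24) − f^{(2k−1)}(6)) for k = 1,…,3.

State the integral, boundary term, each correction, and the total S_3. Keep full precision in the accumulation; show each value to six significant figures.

S_3 ≈ 169.728

The integral term ∫_6^24 x·e^(−x/32) dx = 161.619.
½[f(6) + f(24)] = ½[4.97417 + 11.3368] = 8.15549.
Integral + boundary = 169.774.
Order-1 term: 1/12 · (0.118092 − 0.673586) = -0.0462912.
Running total after k=1: 169.728.
Order-2 term: −1/720 · (0.00103791 − 0.00227700) = 1.72095e-06.
Running total after k=2: 169.728.
Order-3 term: 1/30240 · (1.91456e-06 − 3.80488e-06) = -6.25106e-11.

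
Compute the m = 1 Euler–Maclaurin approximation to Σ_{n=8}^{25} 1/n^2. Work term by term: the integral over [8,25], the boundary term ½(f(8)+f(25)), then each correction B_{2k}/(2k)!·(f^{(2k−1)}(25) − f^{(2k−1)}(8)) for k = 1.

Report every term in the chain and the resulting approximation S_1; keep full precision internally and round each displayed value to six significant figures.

S_1 ≈ 0.0939274

∫_8^25 1/x^2 dx evaluates to 0.0850000.
Endpoint term: (f(8) + f(25))/2 = (0.0156250 + 0.00160000)/2 = 0.00861250.
Running total after boundary: 0.0936125.
Order-1 term: 1/12 · (-0.000128000 − (-0.00390625)) = 0.000314854.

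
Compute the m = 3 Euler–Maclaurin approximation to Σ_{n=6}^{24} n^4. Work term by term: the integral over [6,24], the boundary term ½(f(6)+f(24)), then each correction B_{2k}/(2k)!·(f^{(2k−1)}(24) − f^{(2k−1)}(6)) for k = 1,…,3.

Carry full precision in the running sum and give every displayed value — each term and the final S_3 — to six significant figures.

S_3 ≈ 1.76204e+06

Integral: ∫_6^24 x^4 dx = 1.59097e+06.
Endpoint term: (f(6) + f(24))/2 = (1296.00 + 331776)/2 = 166536.
Running total after boundary: 1.75751e+06.
k=1: B_{2}/(2)! × [f^{(1)}(24) − f^{(1)}(6)] = 1/12 × (55296.0 − 864.000) = 4536.00.
Partial sum through k=1: 1.76204e+06.
k=2: B_{4}/(4)! × [f^{(3)}(24) − f^{(3)}(6)] = −1/720 × (576.000 − 144.000) = -0.600000.
Partial sum through k=2: 1.76204e+06.
k=3: B_{6}/(6)! × [f^{(5)}(24) − f^{(5)}(6)] = 1/30240 × (0.00000 − 0.00000) = 0.00000.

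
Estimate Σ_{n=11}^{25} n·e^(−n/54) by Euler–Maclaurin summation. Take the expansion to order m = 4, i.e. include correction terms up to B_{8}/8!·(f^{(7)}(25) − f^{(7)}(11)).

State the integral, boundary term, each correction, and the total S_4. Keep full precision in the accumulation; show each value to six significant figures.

Integral: ∫_11^25 x·e^(−x/54) dx = 178.033.
Boundary: ½(f(11) + f(25)) = ½(8.97274 + 15.7354) = 12.3541.
So far: 190.387.
k=1: B_{2}/(2)! × [f^{(1)}(25) − f^{(1)}(11)] = 1/12 × (0.338020 − 0.649542) = -0.0259602.
Running total after k=1: 190.361.
k=2: B_{4}/(4)! × [f^{(3)}(25) − f^{(3)}(11)] = −1/720 × (0.000547617 − 0.000782219) = 3.25836e-07.
Running total after k=2: 190.361.
k=3: B_{6}/(6)! × [f^{(5)}(25) − f^{(5)}(11)] = 1/30240 × (3.35842e-07 − 4.60112e-07) = -4.10946e-12.
Running total after k=3: 190.361.
k=4: B_{8}/(8)! × [f^{(7)}(25) − f^{(7)}(11)] = −1/1209600 × (1.65942e-10 − 2.23585e-10) = 4.76545e-17.

S_4 ≈ 190.361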